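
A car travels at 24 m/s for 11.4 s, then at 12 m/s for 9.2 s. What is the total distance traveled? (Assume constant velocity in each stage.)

d₁ = v₁t₁ = 24 × 11.4 = 273.6 m
d₂ = v₂t₂ = 12 × 9.2 = 110.4 m
d_total = 273.6 + 110.4 = 384.0 m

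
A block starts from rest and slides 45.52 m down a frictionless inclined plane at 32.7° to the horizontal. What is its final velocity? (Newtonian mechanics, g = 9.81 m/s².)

a = g sin(θ) = 9.81 × sin(32.7°) = 5.2998 m/s²
v = √(2ad) = √(2 × 5.2998 × 45.52) = 21.97 m/s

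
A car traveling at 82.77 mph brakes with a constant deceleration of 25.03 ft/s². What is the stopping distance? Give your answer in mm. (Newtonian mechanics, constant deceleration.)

v₀ = 82.77 mph × 0.44704 = 37.0015 m/s
a = 25.03 ft/s² × 0.3048 = 7.62914 m/s²
d = v₀² / (2a) = 37.0015² / (2 × 7.62914) = 1369.11 / 15.2583 = 89.7289 m
d = 89.7289 m / 0.001 = 89730 mm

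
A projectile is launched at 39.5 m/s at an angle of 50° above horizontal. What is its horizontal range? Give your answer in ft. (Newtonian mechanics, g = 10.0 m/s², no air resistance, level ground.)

R = v₀² × sin(2θ) / g = 39.5² × sin(2 × 50°) / 10.0 = 1560.25 × 0.984808 / 10.0 = 153.655 m
R = 153.655 m / 0.3048 = 504.1 ft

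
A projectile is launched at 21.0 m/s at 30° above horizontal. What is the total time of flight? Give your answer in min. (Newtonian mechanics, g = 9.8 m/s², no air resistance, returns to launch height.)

T = 2 × v₀ × sin(θ) / g = 2 × 21.0 × sin(30°) / 9.8 = 2 × 21.0 × 0.5 / 9.8 = 2.14286 s
T = 2.14286 s / 60.0 = 0.03571 min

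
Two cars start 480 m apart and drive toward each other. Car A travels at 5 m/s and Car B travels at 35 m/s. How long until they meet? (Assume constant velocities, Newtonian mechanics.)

Combined speed: v_combined = 5 + 35 = 40 m/s
Time to meet: t = d/v_combined = 480/40 = 12.0 s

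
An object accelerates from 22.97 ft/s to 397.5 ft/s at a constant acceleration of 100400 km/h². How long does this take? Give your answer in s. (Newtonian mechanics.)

v₀ = 22.97 ft/s × 0.3048 = 7.00126 m/s
v = 397.5 ft/s × 0.3048 = 121.158 m/s
a = 100400 km/h² × 7.716049382716049e-05 = 7.74691 m/s²
t = (v - v₀) / a = (121.158 - 7.00126) / 7.74691 = 14.74 s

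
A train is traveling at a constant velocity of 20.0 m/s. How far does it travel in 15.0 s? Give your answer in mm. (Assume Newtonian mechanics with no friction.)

d = v × t = 20.0 × 15.0 = 300.0 m
d = 300.0 m / 0.001 = 300000 mm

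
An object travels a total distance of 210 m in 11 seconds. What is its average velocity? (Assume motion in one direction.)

v_avg = Δd / Δt = 210 / 11 = 19.09 m/s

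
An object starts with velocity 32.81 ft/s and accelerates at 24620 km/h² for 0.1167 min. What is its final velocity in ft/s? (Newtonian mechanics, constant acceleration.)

v₀ = 32.81 ft/s × 0.3048 = 10.0005 m/s
a = 24620 km/h² × 7.716049382716049e-05 = 1.89969 m/s²
t = 0.1167 min × 60.0 = 7.002 s
v = v₀ + a × t = 10.0005 + 1.89969 × 7.002 = 23.3021 m/s
v = 23.3021 m/s / 0.3048 = 76.45 ft/s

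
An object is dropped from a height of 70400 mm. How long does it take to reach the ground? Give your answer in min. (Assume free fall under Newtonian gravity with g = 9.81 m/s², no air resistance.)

h = 70400 mm × 0.001 = 70.4 m
t = √(2h/g) = √(2 × 70.4 / 9.81) = 3.7885 s
t = 3.7885 s / 60.0 = 0.06314 min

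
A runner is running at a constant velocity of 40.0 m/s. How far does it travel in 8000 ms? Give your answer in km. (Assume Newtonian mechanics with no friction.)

t = 8000 ms × 0.001 = 8.0 s
d = v × t = 40.0 × 8.0 = 320.0 m
d = 320.0 m / 1000.0 = 0.32 km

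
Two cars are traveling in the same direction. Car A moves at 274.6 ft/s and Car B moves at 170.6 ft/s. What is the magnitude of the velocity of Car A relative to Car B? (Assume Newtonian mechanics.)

v_rel = |v_A - v_B| = |274.6 - 170.6| = 104.0 ft/s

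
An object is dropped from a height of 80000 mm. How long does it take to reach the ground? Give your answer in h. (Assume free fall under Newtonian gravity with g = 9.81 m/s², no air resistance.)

h = 80000 mm × 0.001 = 80.0 m
t = √(2h/g) = √(2 × 80.0 / 9.81) = 4.03855 s
t = 4.03855 s / 3600.0 = 0.001122 h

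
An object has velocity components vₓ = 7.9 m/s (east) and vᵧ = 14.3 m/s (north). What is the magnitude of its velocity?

|v| = √(vₓ² + vᵧ²) = √(7.9² + 14.3²) = √(266.9) = 16.34 m/s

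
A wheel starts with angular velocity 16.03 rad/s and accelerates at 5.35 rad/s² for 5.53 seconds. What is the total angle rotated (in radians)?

θ = ω₀t + ½αt² = 16.03×5.53 + ½×5.35×5.53² = 170.45 rad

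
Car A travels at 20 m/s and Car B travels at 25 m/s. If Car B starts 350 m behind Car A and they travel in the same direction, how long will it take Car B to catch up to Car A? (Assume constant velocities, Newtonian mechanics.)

Relative speed: v_rel = 25 - 20 = 5 m/s
Time to catch: t = d₀/v_rel = 350/5 = 70.0 s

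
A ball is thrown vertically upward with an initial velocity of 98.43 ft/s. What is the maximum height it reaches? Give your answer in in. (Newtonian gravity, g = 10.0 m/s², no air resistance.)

v₀ = 98.43 ft/s × 0.3048 = 30.0015 m/s
h_max = v₀² / (2g) = 30.0015² / (2 × 10.0) = 900.09 / 20.0 = 45.0045 m
h_max = 45.0045 m / 0.0254 = 1772 in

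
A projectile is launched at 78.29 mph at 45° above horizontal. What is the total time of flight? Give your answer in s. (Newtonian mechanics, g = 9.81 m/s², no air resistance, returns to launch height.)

v₀ = 78.29 mph × 0.44704 = 34.9988 m/s
T = 2 × v₀ × sin(θ) / g = 2 × 34.9988 × sin(45°) / 9.81 = 2 × 34.9988 × 0.707107 / 9.81 = 5.045 s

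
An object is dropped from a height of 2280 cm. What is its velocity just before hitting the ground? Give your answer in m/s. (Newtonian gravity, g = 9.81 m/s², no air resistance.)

h = 2280 cm × 0.01 = 22.8 m
v = √(2gh) = √(2 × 9.81 × 22.8) = 21.15 m/s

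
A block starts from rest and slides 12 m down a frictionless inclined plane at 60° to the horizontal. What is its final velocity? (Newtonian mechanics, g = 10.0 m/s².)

a = g sin(θ) = 10.0 × sin(60°) = 8.6603 m/s²
v = √(2ad) = √(2 × 8.6603 × 12) = 14.42 m/s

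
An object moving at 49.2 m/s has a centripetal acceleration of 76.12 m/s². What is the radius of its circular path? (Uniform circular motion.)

r = v²/a_c = 49.2²/76.12 = 31.8 m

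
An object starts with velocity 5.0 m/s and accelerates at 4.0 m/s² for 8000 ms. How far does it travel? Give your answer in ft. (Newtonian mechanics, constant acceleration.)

t = 8000 ms × 0.001 = 8.0 s
d = v₀ × t + ½ × a × t² = 5.0 × 8.0 + 0.5 × 4.0 × 8.0² = 168.0 m
d = 168.0 m / 0.3048 = 551.2 ft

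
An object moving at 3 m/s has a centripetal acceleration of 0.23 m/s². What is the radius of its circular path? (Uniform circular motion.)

r = v²/a_c = 3²/0.23 = 39.13 m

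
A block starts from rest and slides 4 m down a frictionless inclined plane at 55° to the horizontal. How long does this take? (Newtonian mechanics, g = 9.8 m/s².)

a = g sin(θ) = 9.8 × sin(55°) = 8.0277 m/s²
t = √(2d/a) = √(2 × 4 / 8.0277) = 1.0 s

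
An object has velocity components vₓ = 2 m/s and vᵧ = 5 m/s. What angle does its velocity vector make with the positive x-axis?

θ = arctan(vᵧ/vₓ) = arctan(5/2) = 68.2°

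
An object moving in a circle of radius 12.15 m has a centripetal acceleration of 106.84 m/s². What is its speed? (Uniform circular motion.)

v = √(a_c × r) = √(106.84 × 12.15) = 36.03 m/s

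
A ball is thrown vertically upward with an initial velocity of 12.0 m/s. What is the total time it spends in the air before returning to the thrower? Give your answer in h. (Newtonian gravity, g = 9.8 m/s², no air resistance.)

t_total = 2 × v₀ / g = 2 × 12.0 / 9.8 = 2.44898 s
t_total = 2.44898 s / 3600.0 = 0.0006803 h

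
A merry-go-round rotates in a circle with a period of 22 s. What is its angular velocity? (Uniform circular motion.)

ω = 2π/T = 2π/22 = 0.2856 rad/s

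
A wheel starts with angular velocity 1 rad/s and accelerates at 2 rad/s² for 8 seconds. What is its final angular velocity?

ω = ω₀ + αt = 1 + 2 × 8 = 17 rad/s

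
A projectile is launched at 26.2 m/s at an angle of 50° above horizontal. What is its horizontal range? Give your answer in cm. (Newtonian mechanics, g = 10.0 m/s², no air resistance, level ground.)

R = v₀² × sin(2θ) / g = 26.2² × sin(2 × 50°) / 10.0 = 686.44 × 0.984808 / 10.0 = 67.6012 m
R = 67.6012 m / 0.01 = 6760 cm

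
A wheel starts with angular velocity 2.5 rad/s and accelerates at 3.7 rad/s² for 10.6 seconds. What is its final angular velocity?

ω = ω₀ + αt = 2.5 + 3.7 × 10.6 = 41.72 rad/s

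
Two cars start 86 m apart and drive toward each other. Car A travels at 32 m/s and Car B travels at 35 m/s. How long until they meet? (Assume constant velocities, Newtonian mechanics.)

Combined speed: v_combined = 32 + 35 = 67 m/s
Time to meet: t = d/v_combined = 86/67 = 1.28 s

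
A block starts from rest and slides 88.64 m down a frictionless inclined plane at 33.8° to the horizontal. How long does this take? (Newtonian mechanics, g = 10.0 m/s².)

a = g sin(θ) = 10.0 × sin(33.8°) = 5.563 m/s²
t = √(2d/a) = √(2 × 88.64 / 5.563) = 5.65 s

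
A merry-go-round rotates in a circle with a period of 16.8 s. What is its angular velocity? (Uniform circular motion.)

ω = 2π/T = 2π/16.8 = 0.374 rad/s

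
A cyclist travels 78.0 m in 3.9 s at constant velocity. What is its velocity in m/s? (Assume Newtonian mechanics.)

v = d / t = 78.0 / 3.9 = 20.0 m/s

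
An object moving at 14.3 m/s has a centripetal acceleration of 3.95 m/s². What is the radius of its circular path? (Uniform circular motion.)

r = v²/a_c = 14.3²/3.95 = 51.77 m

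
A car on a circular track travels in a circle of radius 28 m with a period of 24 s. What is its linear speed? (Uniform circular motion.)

v = 2πr/T = 2π×28/24 = 7.33 m/s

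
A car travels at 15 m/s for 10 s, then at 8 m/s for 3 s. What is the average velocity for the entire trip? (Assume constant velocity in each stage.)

d₁ = v₁t₁ = 15 × 10 = 150 m
d₂ = v₂t₂ = 8 × 3 = 24 m
d_total = 174 m, t_total = 13 s
v_avg = d_total/t_total = 174/13 = 13.38 m/s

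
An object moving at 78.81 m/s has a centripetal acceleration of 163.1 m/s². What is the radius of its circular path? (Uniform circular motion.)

r = v²/a_c = 78.81²/163.1 = 38.08 m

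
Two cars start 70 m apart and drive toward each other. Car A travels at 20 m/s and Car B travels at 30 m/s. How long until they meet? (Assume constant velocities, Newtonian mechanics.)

Combined speed: v_combined = 20 + 30 = 50 m/s
Time to meet: t = d/v_combined = 70/50 = 1.4 s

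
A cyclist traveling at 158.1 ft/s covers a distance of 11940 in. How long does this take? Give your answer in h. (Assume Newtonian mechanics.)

d = 11940 in × 0.0254 = 303.276 m
v = 158.1 ft/s × 0.3048 = 48.1889 m/s
t = d / v = 303.276 / 48.1889 = 6.29348 s
t = 6.29348 s / 3600.0 = 0.001748 h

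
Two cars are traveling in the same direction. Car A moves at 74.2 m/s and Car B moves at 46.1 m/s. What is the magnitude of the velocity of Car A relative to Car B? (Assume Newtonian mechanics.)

v_rel = |v_A - v_B| = |74.2 - 46.1| = 28.1 m/s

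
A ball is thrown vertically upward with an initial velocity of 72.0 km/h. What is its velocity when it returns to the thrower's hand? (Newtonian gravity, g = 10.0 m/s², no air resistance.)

By conservation of energy (no air resistance), the ball returns to the throw height with the same speed as launch, but directed downward.
|v_ground| = v₀ = 72.0 km/h
v_ground = 72.0 km/h (downward)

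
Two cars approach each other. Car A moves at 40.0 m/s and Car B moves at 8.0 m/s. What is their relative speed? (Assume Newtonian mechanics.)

v_rel = v_A + v_B = 40.0 + 8.0 = 48.0 m/s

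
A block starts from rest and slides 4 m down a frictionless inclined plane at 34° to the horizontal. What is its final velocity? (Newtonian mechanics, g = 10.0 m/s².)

a = g sin(θ) = 10.0 × sin(34°) = 5.5919 m/s²
v = √(2ad) = √(2 × 5.5919 × 4) = 6.69 m/s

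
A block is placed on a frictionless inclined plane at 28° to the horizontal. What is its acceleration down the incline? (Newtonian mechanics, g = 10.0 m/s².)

a = g sin(θ) = 10.0 × sin(28°) = 10.0 × 0.4695 = 4.69 m/s²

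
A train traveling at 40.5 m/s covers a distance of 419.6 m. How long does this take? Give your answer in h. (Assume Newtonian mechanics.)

t = d / v = 419.6 / 40.5 = 10.3605 s
t = 10.3605 s / 3600.0 = 0.002878 h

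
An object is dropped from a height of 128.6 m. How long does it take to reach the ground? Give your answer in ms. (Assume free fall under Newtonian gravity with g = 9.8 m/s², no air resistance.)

t = √(2h/g) = √(2 × 128.6 / 9.8) = 5.12298 s
t = 5.12298 s / 0.001 = 5123 ms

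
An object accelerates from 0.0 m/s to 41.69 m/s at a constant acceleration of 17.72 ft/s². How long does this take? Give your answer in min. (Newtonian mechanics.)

a = 17.72 ft/s² × 0.3048 = 5.40106 m/s²
t = (v - v₀) / a = (41.69 - 0.0) / 5.40106 = 7.71886 s
t = 7.71886 s / 60.0 = 0.1286 min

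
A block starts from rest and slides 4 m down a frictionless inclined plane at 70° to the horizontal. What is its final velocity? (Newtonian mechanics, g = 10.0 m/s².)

a = g sin(θ) = 10.0 × sin(70°) = 9.3969 m/s²
v = √(2ad) = √(2 × 9.3969 × 4) = 8.67 m/s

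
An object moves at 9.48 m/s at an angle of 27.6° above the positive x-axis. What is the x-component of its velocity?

vₓ = v cos(θ) = 9.48 × cos(27.6°) = 8.4 m/s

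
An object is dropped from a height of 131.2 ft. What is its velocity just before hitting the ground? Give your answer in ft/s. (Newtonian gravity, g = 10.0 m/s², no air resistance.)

h = 131.2 ft × 0.3048 = 39.9898 m
v = √(2gh) = √(2 × 10.0 × 39.9898) = 28.2807 m/s
v = 28.2807 m/s / 0.3048 = 92.78 ft/s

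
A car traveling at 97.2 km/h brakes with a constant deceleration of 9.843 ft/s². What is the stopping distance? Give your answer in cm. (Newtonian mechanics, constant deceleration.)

v₀ = 97.2 km/h × 0.2777777777777778 = 27.0 m/s
a = 9.843 ft/s² × 0.3048 = 3.00015 m/s²
d = v₀² / (2a) = 27.0² / (2 × 3.00015) = 729.0 / 6.0003 = 121.494 m
d = 121.494 m / 0.01 = 12150 cm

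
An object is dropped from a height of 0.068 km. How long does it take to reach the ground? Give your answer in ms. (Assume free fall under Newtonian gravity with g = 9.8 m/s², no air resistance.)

h = 0.068 km × 1000.0 = 68.0 m
t = √(2h/g) = √(2 × 68.0 / 9.8) = 3.72526 s
t = 3.72526 s / 0.001 = 3725 ms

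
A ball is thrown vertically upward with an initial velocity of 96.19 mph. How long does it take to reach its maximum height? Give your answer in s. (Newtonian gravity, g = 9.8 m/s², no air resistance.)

v₀ = 96.19 mph × 0.44704 = 43.0008 m/s
t_up = v₀ / g = 43.0008 / 9.8 = 4.388 s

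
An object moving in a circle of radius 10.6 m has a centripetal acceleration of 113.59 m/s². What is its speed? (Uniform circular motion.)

v = √(a_c × r) = √(113.59 × 10.6) = 34.7 m/s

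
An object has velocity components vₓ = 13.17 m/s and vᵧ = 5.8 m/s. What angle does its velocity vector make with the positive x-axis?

θ = arctan(vᵧ/vₓ) = arctan(5.8/13.17) = 23.77°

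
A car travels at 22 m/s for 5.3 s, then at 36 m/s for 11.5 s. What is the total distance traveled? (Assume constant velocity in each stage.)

d₁ = v₁t₁ = 22 × 5.3 = 116.6 m
d₂ = v₂t₂ = 36 × 11.5 = 414.0 m
d_total = 116.6 + 414.0 = 530.6 m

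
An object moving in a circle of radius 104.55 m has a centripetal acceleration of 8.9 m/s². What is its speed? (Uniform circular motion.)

v = √(a_c × r) = √(8.9 × 104.55) = 30.5 m/s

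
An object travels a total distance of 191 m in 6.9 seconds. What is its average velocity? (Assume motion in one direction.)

v_avg = Δd / Δt = 191 / 6.9 = 27.68 m/s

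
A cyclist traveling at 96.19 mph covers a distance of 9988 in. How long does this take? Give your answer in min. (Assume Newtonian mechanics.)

d = 9988 in × 0.0254 = 253.695 m
v = 96.19 mph × 0.44704 = 43.0008 m/s
t = d / v = 253.695 / 43.0008 = 5.89977 s
t = 5.89977 s / 60.0 = 0.09833 min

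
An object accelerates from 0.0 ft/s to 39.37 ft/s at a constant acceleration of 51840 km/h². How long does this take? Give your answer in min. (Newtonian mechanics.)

v₀ = 0.0 ft/s × 0.3048 = 0.0 m/s
v = 39.37 ft/s × 0.3048 = 12.0 m/s
a = 51840 km/h² × 7.716049382716049e-05 = 4.0 m/s²
t = (v - v₀) / a = (12.0 - 0.0) / 4.0 = 3.0 s
t = 3.0 s / 60.0 = 0.05 min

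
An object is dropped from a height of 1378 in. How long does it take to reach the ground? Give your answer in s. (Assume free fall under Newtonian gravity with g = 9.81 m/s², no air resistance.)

h = 1378 in × 0.0254 = 35.0012 m
t = √(2h/g) = √(2 × 35.0012 / 9.81) = 2.671 s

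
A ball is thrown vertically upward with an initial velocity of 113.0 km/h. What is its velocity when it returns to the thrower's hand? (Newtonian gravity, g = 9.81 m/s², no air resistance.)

By conservation of energy (no air resistance), the ball returns to the throw height with the same speed as launch, but directed downward.
|v_ground| = v₀ = 113.0 km/h
v_ground = 113.0 km/h (downward)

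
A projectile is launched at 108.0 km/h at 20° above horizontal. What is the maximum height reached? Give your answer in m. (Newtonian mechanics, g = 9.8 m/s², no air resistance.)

v₀ = 108.0 km/h × 0.2777777777777778 = 30.0 m/s
H = v₀² × sin²(θ) / (2g) = 30.0² × sin(20°)² / (2 × 9.8) = 900.0 × 0.116978 / 19.6 = 5.371 m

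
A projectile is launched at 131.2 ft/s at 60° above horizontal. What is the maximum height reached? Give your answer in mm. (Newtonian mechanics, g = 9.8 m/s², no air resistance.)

v₀ = 131.2 ft/s × 0.3048 = 39.9898 m/s
H = v₀² × sin²(θ) / (2g) = 39.9898² × sin(60°)² / (2 × 9.8) = 1599.18 × 0.75 / 19.6 = 61.1931 m
H = 61.1931 m / 0.001 = 61190 mm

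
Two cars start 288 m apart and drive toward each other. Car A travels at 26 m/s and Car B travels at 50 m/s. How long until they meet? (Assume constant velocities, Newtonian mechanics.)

Combined speed: v_combined = 26 + 50 = 76 m/s
Time to meet: t = d/v_combined = 288/76 = 3.79 s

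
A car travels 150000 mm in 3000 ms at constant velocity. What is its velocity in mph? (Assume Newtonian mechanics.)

d = 150000 mm × 0.001 = 150.0 m
t = 3000 ms × 0.001 = 3.0 s
v = d / t = 150.0 / 3.0 = 50.0 m/s
v = 50.0 m/s / 0.44704 = 111.8 mph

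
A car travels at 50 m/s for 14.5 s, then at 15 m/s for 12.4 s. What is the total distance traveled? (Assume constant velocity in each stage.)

d₁ = v₁t₁ = 50 × 14.5 = 725.0 m
d₂ = v₂t₂ = 15 × 12.4 = 186.0 m
d_total = 725.0 + 186.0 = 911.0 m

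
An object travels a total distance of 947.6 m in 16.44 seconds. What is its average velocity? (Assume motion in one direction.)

v_avg = Δd / Δt = 947.6 / 16.44 = 57.64 m/s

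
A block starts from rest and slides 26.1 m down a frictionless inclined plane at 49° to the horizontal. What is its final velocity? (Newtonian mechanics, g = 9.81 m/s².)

a = g sin(θ) = 9.81 × sin(49°) = 7.4037 m/s²
v = √(2ad) = √(2 × 7.4037 × 26.1) = 19.66 m/s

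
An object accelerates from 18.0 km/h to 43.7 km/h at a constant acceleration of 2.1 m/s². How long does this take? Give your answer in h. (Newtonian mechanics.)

v₀ = 18.0 km/h × 0.2777777777777778 = 5.0 m/s
v = 43.7 km/h × 0.2777777777777778 = 12.1389 m/s
t = (v - v₀) / a = (12.1389 - 5.0) / 2.1 = 3.39948 s
t = 3.39948 s / 3600.0 = 0.0009443 h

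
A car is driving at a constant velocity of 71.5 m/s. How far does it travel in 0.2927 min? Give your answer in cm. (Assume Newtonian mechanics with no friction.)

t = 0.2927 min × 60.0 = 17.562 s
d = v × t = 71.5 × 17.562 = 1255.68 m
d = 1255.68 m / 0.01 = 125600 cm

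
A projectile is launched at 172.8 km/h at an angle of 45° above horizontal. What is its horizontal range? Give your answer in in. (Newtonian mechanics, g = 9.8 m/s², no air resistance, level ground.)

v₀ = 172.8 km/h × 0.2777777777777778 = 48.0 m/s
R = v₀² × sin(2θ) / g = 48.0² × sin(2 × 45°) / 9.8 = 2304.0 × 1.0 / 9.8 = 235.102 m
R = 235.102 m / 0.0254 = 9256 in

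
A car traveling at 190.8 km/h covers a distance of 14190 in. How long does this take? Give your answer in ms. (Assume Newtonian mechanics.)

d = 14190 in × 0.0254 = 360.426 m
v = 190.8 km/h × 0.2777777777777778 = 53.0 m/s
t = d / v = 360.426 / 53.0 = 6.80049 s
t = 6.80049 s / 0.001 = 6800 ms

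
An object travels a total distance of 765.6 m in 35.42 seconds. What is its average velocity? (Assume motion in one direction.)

v_avg = Δd / Δt = 765.6 / 35.42 = 21.61 m/s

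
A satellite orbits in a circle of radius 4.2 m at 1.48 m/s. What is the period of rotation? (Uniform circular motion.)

T = 2πr/v = 2π×4.2/1.48 = 17.83 s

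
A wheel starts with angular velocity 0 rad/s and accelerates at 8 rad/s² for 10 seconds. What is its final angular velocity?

ω = ω₀ + αt = 0 + 8 × 10 = 80 rad/s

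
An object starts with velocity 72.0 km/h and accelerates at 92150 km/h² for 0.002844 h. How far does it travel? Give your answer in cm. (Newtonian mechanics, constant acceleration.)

v₀ = 72.0 km/h × 0.2777777777777778 = 20.0 m/s
a = 92150 km/h² × 7.716049382716049e-05 = 7.11034 m/s²
t = 0.002844 h × 3600.0 = 10.2384 s
d = v₀ × t + ½ × a × t² = 20.0 × 10.2384 + 0.5 × 7.11034 × 10.2384² = 577.438 m
d = 577.438 m / 0.01 = 57740 cm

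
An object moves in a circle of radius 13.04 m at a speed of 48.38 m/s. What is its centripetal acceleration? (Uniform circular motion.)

a_c = v²/r = 48.38²/13.04 = 2340.6244/13.04 = 179.5 m/s²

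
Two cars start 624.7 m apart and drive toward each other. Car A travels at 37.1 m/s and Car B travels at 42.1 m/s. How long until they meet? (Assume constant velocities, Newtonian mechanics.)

Combined speed: v_combined = 37.1 + 42.1 = 79.2 m/s
Time to meet: t = d/v_combined = 624.7/79.2 = 7.89 s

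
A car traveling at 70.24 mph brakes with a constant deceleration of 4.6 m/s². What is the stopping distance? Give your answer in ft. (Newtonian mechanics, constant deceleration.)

v₀ = 70.24 mph × 0.44704 = 31.4001 m/s
d = v₀² / (2a) = 31.4001² / (2 × 4.6) = 985.966 / 9.2 = 107.17 m
d = 107.17 m / 0.3048 = 351.6 ft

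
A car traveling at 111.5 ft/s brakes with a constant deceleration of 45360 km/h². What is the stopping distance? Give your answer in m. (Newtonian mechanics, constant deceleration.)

v₀ = 111.5 ft/s × 0.3048 = 33.9852 m/s
a = 45360 km/h² × 7.716049382716049e-05 = 3.5 m/s²
d = v₀² / (2a) = 33.9852² / (2 × 3.5) = 1154.99 / 7.0 = 165.0 m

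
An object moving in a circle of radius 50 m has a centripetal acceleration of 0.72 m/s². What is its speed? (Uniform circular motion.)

v = √(a_c × r) = √(0.72 × 50) = 6.0 m/s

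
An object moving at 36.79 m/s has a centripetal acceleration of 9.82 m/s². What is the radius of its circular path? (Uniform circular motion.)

r = v²/a_c = 36.79²/9.82 = 137.83 m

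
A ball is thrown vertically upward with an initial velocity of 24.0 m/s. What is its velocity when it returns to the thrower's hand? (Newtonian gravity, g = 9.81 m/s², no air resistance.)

By conservation of energy (no air resistance), the ball returns to the throw height with the same speed as launch, but directed downward.
|v_ground| = v₀ = 24.0 m/s
v_ground = 24.0 m/s (downward)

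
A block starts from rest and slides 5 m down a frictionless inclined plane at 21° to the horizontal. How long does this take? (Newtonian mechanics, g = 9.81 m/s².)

a = g sin(θ) = 9.81 × sin(21°) = 3.5156 m/s²
t = √(2d/a) = √(2 × 5 / 3.5156) = 1.69 s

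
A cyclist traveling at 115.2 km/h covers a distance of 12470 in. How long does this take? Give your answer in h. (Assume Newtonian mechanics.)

d = 12470 in × 0.0254 = 316.738 m
v = 115.2 km/h × 0.2777777777777778 = 32.0 m/s
t = d / v = 316.738 / 32.0 = 9.89806 s
t = 9.89806 s / 3600.0 = 0.002749 h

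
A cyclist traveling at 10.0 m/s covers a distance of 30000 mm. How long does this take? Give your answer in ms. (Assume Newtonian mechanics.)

d = 30000 mm × 0.001 = 30.0 m
t = d / v = 30.0 / 10.0 = 3.0 s
t = 3.0 s / 0.001 = 3000 ms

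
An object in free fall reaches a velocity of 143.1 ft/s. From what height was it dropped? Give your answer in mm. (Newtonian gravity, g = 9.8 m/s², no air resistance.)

v = 143.1 ft/s × 0.3048 = 43.6169 m/s
h = v² / (2g) = 43.6169² / (2 × 9.8) = 97.063 m
h = 97.063 m / 0.001 = 97060 mm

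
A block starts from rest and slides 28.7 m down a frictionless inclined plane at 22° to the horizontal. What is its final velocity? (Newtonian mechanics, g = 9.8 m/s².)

a = g sin(θ) = 9.8 × sin(22°) = 3.6711 m/s²
v = √(2ad) = √(2 × 3.6711 × 28.7) = 14.52 m/s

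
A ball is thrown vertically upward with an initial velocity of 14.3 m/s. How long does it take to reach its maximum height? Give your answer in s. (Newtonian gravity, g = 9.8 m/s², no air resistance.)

t_up = v₀ / g = 14.3 / 9.8 = 1.459 s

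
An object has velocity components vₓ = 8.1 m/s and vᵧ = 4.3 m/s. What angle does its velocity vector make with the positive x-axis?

θ = arctan(vᵧ/vₓ) = arctan(4.3/8.1) = 27.96°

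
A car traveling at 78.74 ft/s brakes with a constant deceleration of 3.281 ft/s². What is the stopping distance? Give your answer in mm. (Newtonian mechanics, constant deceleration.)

v₀ = 78.74 ft/s × 0.3048 = 24.0 m/s
a = 3.281 ft/s² × 0.3048 = 1.00005 m/s²
d = v₀² / (2a) = 24.0² / (2 × 1.00005) = 576.0 / 2.0001 = 287.986 m
d = 287.986 m / 0.001 = 288000 mm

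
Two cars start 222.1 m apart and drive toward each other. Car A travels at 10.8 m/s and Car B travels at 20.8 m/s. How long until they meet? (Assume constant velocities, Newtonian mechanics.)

Combined speed: v_combined = 10.8 + 20.8 = 31.6 m/s
Time to meet: t = d/v_combined = 222.1/31.6 = 7.03 s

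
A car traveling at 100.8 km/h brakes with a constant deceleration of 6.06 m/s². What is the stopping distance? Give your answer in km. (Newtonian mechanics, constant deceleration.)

v₀ = 100.8 km/h × 0.2777777777777778 = 28.0 m/s
d = v₀² / (2a) = 28.0² / (2 × 6.06) = 784.0 / 12.12 = 64.6865 m
d = 64.6865 m / 1000.0 = 0.06469 km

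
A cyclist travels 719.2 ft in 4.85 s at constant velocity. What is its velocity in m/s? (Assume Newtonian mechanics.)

d = 719.2 ft × 0.3048 = 219.212 m
v = d / t = 219.212 / 4.85 = 45.2 m/s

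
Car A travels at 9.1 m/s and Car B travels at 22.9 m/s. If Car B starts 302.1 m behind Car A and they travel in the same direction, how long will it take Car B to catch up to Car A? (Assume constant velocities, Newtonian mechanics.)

Relative speed: v_rel = 22.9 - 9.1 = 13.8 m/s
Time to catch: t = d₀/v_rel = 302.1/13.8 = 21.89 s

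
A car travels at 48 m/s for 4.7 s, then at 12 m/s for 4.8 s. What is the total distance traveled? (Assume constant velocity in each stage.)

d₁ = v₁t₁ = 48 × 4.7 = 225.6 m
d₂ = v₂t₂ = 12 × 4.8 = 57.6 m
d_total = 225.6 + 57.6 = 283.2 m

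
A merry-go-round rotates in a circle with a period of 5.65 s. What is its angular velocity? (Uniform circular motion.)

ω = 2π/T = 2π/5.65 = 1.1121 rad/s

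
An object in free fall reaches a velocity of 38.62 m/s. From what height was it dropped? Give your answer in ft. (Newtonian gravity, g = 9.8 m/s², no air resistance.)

h = v² / (2g) = 38.62² / (2 × 9.8) = 76.0972 m
h = 76.0972 m / 0.3048 = 249.7 ft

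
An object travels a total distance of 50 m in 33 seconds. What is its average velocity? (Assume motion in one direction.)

v_avg = Δd / Δt = 50 / 33 = 1.52 m/s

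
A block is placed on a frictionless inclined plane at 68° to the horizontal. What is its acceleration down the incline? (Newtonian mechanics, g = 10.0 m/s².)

a = g sin(θ) = 10.0 × sin(68°) = 10.0 × 0.9272 = 9.27 m/s²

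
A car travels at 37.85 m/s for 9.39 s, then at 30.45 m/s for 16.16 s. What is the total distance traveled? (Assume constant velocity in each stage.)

d₁ = v₁t₁ = 37.85 × 9.39 = 355.4115 m
d₂ = v₂t₂ = 30.45 × 16.16 = 492.072 m
d_total = 355.4115 + 492.072 = 847.48 m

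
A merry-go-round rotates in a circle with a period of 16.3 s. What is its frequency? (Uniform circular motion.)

f = 1/T = 1/16.3 = 0.0613 Hz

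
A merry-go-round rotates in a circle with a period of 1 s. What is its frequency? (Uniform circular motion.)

f = 1/T = 1/1 = 1.0 Hz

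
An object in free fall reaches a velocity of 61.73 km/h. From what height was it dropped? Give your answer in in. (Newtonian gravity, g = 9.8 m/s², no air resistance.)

v = 61.73 km/h × 0.2777777777777778 = 17.1472 m/s
h = v² / (2g) = 17.1472² / (2 × 9.8) = 15.0014 m
h = 15.0014 m / 0.0254 = 590.6 in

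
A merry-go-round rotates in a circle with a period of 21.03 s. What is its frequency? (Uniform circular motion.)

f = 1/T = 1/21.03 = 0.0476 Hz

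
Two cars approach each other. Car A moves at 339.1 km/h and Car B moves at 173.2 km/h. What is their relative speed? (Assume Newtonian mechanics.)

v_rel = v_A + v_B = 339.1 + 173.2 = 512.3 km/h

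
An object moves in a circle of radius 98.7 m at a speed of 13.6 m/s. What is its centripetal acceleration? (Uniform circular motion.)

a_c = v²/r = 13.6²/98.7 = 184.96/98.7 = 1.87 m/s²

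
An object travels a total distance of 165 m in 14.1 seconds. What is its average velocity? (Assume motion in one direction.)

v_avg = Δd / Δt = 165 / 14.1 = 11.7 m/s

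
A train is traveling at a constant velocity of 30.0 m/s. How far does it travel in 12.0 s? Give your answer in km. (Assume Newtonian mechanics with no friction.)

d = v × t = 30.0 × 12.0 = 360.0 m
d = 360.0 m / 1000.0 = 0.36 km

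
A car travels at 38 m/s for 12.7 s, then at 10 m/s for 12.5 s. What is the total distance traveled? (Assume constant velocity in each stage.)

d₁ = v₁t₁ = 38 × 12.7 = 482.6 m
d₂ = v₂t₂ = 10 × 12.5 = 125.0 m
d_total = 482.6 + 125.0 = 607.6 m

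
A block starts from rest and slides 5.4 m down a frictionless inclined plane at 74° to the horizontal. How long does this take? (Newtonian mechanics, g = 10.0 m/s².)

a = g sin(θ) = 10.0 × sin(74°) = 9.6126 m/s²
t = √(2d/a) = √(2 × 5.4 / 9.6126) = 1.06 s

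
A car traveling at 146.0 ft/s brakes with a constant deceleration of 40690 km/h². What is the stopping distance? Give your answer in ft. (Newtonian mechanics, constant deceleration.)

v₀ = 146.0 ft/s × 0.3048 = 44.5008 m/s
a = 40690 km/h² × 7.716049382716049e-05 = 3.13966 m/s²
d = v₀² / (2a) = 44.5008² / (2 × 3.13966) = 1980.32 / 6.27932 = 315.372 m
d = 315.372 m / 0.3048 = 1035 ft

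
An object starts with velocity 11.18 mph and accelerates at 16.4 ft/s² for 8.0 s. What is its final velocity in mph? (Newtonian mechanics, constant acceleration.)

v₀ = 11.18 mph × 0.44704 = 4.99791 m/s
a = 16.4 ft/s² × 0.3048 = 4.99872 m/s²
v = v₀ + a × t = 4.99791 + 4.99872 × 8.0 = 44.9877 m/s
v = 44.9877 m/s / 0.44704 = 100.6 mph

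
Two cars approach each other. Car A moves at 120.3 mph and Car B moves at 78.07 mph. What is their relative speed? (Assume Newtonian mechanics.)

v_rel = v_A + v_B = 120.3 + 78.07 = 198.37 mph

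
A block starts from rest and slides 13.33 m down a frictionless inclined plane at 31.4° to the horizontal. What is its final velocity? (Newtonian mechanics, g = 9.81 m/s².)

a = g sin(θ) = 9.81 × sin(31.4°) = 5.1111 m/s²
v = √(2ad) = √(2 × 5.1111 × 13.33) = 11.67 m/s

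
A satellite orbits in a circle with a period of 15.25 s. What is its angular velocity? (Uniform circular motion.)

ω = 2π/T = 2π/15.25 = 0.412 rad/s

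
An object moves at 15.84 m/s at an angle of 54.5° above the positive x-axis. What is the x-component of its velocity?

vₓ = v cos(θ) = 15.84 × cos(54.5°) = 9.2 m/s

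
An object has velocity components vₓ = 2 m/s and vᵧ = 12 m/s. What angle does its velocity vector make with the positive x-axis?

θ = arctan(vᵧ/vₓ) = arctan(12/2) = 80.54°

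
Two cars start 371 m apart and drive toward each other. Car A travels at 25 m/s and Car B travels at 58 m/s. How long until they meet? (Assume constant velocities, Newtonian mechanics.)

Combined speed: v_combined = 25 + 58 = 83 m/s
Time to meet: t = d/v_combined = 371/83 = 4.47 s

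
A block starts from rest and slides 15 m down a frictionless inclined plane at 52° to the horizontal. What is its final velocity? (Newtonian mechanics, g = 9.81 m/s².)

a = g sin(θ) = 9.81 × sin(52°) = 7.7304 m/s²
v = √(2ad) = √(2 × 7.7304 × 15) = 15.23 m/s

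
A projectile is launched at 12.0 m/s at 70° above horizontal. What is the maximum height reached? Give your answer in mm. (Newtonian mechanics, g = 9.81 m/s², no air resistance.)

H = v₀² × sin²(θ) / (2g) = 12.0² × sin(70°)² / (2 × 9.81) = 144.0 × 0.883022 / 19.62 = 6.4809 m
H = 6.4809 m / 0.001 = 6481 mm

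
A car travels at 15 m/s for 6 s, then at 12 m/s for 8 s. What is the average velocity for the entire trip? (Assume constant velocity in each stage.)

d₁ = v₁t₁ = 15 × 6 = 90 m
d₂ = v₂t₂ = 12 × 8 = 96 m
d_total = 186 m, t_total = 14 s
v_avg = d_total/t_total = 186/14 = 13.29 m/s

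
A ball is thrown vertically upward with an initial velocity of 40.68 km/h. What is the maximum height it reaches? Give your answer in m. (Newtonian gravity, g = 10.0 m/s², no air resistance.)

v₀ = 40.68 km/h × 0.2777777777777778 = 11.3 m/s
h_max = v₀² / (2g) = 11.3² / (2 × 10.0) = 127.69 / 20.0 = 6.385 m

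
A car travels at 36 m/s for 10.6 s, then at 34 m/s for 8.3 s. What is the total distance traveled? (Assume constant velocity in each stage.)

d₁ = v₁t₁ = 36 × 10.6 = 381.6 m
d₂ = v₂t₂ = 34 × 8.3 = 282.2 m
d_total = 381.6 + 282.2 = 663.8 m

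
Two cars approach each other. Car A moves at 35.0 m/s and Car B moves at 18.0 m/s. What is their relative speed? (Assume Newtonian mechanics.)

v_rel = v_A + v_B = 35.0 + 18.0 = 53.0 m/s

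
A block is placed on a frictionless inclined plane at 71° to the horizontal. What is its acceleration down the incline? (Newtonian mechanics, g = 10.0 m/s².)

a = g sin(θ) = 10.0 × sin(71°) = 10.0 × 0.9455 = 9.46 m/s²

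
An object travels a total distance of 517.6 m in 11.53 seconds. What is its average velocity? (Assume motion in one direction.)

v_avg = Δd / Δt = 517.6 / 11.53 = 44.89 m/s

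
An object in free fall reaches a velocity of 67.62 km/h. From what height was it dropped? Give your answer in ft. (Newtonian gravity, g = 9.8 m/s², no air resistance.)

v = 67.62 km/h × 0.2777777777777778 = 18.7833 m/s
h = v² / (2g) = 18.7833² / (2 × 9.8) = 18.0006 m
h = 18.0006 m / 0.3048 = 59.06 ft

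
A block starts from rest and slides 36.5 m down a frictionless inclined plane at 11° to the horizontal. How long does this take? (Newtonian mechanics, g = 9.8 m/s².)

a = g sin(θ) = 9.8 × sin(11°) = 1.8699 m/s²
t = √(2d/a) = √(2 × 36.5 / 1.8699) = 6.25 s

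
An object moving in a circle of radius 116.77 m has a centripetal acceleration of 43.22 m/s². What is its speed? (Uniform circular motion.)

v = √(a_c × r) = √(43.22 × 116.77) = 71.04 m/s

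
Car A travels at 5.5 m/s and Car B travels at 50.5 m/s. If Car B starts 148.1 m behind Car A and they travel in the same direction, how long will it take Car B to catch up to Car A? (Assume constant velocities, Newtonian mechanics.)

Relative speed: v_rel = 50.5 - 5.5 = 45.0 m/s
Time to catch: t = d₀/v_rel = 148.1/45.0 = 3.29 s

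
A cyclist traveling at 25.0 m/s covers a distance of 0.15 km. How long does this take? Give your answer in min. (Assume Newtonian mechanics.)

d = 0.15 km × 1000.0 = 150.0 m
t = d / v = 150.0 / 25.0 = 6.0 s
t = 6.0 s / 60.0 = 0.1 min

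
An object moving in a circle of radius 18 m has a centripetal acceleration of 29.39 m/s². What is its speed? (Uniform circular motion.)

v = √(a_c × r) = √(29.39 × 18) = 23.0 m/s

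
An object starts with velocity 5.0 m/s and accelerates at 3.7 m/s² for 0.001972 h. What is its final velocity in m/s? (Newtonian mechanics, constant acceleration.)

t = 0.001972 h × 3600.0 = 7.0992 s
v = v₀ + a × t = 5.0 + 3.7 × 7.0992 = 31.27 m/s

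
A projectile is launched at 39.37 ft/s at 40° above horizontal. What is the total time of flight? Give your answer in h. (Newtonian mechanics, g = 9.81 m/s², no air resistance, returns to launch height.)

v₀ = 39.37 ft/s × 0.3048 = 12.0 m/s
T = 2 × v₀ × sin(θ) / g = 2 × 12.0 × sin(40°) / 9.81 = 2 × 12.0 × 0.642788 / 9.81 = 1.57257 s
T = 1.57257 s / 3600.0 = 0.0004368 h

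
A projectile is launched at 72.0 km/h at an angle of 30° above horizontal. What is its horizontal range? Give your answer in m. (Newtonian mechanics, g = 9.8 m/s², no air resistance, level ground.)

v₀ = 72.0 km/h × 0.2777777777777778 = 20.0 m/s
R = v₀² × sin(2θ) / g = 20.0² × sin(2 × 30°) / 9.8 = 400.0 × 0.866025 / 9.8 = 35.35 m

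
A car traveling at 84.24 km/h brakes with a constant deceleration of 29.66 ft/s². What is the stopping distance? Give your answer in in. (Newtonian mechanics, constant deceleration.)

v₀ = 84.24 km/h × 0.2777777777777778 = 23.4 m/s
a = 29.66 ft/s² × 0.3048 = 9.04037 m/s²
d = v₀² / (2a) = 23.4² / (2 × 9.04037) = 547.56 / 18.0807 = 30.2842 m
d = 30.2842 m / 0.0254 = 1192 in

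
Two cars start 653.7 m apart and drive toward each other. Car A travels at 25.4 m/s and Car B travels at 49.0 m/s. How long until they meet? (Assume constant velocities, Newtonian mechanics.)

Combined speed: v_combined = 25.4 + 49.0 = 74.4 m/s
Time to meet: t = d/v_combined = 653.7/74.4 = 8.79 s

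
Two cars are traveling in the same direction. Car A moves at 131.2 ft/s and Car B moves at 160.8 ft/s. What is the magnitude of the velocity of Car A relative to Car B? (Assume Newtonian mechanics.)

v_rel = |v_A - v_B| = |131.2 - 160.8| = 29.6 ft/s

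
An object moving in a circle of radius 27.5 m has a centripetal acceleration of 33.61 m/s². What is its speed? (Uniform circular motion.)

v = √(a_c × r) = √(33.61 × 27.5) = 30.4 m/s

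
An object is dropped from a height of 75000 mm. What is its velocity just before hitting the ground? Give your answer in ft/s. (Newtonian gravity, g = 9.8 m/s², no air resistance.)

h = 75000 mm × 0.001 = 75.0 m
v = √(2gh) = √(2 × 9.8 × 75.0) = 38.3406 m/s
v = 38.3406 m/s / 0.3048 = 125.8 ft/s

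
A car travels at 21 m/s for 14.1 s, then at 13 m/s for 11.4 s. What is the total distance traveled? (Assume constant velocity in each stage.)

d₁ = v₁t₁ = 21 × 14.1 = 296.1 m
d₂ = v₂t₂ = 13 × 11.4 = 148.2 m
d_total = 296.1 + 148.2 = 444.3 m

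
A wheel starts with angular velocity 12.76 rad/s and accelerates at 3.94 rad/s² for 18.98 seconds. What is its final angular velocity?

ω = ω₀ + αt = 12.76 + 3.94 × 18.98 = 87.54 rad/s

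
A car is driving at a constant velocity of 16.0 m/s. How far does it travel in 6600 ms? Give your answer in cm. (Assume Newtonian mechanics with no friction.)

t = 6600 ms × 0.001 = 6.6 s
d = v × t = 16.0 × 6.6 = 105.6 m
d = 105.6 m / 0.01 = 10560 cm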